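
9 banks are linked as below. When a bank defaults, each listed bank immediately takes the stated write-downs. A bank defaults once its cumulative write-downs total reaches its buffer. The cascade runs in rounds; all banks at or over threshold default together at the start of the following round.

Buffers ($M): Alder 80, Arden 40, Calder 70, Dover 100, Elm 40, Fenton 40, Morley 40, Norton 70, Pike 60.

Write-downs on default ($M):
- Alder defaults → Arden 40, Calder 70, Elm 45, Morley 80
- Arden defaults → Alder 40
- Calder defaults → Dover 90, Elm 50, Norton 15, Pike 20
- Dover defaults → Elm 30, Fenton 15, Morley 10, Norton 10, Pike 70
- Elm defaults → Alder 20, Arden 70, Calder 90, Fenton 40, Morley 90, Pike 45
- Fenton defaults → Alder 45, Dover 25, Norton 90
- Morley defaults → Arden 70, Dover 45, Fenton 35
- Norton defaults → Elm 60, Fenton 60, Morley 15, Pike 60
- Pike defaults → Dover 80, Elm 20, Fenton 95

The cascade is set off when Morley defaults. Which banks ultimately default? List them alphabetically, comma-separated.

Round 1 — Morley defaults (initial).
  Arden: +70 → 70 ≥ 40
  Dover: +45 → 45 < 100
  Fenton: +35 → 35 < 40
Round 2 — Arden defaults.
  Alder: +40 → 40 < 80
No further defaults.

Arden, Morley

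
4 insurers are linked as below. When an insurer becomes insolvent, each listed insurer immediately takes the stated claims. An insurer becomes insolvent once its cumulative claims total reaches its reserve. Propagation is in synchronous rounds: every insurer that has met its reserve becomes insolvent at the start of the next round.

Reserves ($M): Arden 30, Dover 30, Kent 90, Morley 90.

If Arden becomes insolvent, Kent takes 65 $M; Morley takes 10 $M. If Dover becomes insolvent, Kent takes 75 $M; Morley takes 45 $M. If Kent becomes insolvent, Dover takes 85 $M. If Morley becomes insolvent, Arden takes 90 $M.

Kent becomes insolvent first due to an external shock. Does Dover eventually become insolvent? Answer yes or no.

yes

Round 1 — Kent becomes insolvent (initial).
  Dover: +85 → 85 ≥ 30
Round 2 — Dover becomes insolvent.
  Morley: +45 → 45 < 90
No further insolvencies.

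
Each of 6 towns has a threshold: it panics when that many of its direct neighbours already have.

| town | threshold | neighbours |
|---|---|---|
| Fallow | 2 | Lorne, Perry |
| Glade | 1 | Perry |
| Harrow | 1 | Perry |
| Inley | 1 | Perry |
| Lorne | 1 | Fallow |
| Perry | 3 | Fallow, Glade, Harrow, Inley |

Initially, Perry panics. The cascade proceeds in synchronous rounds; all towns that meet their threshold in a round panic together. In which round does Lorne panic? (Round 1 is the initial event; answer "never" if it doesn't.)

Round 1 — Perry panics (initial).
Round 2 — checking thresholds:
  Fallow: 1 of 2 neighbours < 2, holds.
  Glade: 1 of 1 neighbours ≥ 1, panics.
  Harrow: 1 of 1 neighbours ≥ 1, panics.
  Inley: 1 of 1 neighbours ≥ 1, panics.
Round 3 — no new panics; cascade stops.

never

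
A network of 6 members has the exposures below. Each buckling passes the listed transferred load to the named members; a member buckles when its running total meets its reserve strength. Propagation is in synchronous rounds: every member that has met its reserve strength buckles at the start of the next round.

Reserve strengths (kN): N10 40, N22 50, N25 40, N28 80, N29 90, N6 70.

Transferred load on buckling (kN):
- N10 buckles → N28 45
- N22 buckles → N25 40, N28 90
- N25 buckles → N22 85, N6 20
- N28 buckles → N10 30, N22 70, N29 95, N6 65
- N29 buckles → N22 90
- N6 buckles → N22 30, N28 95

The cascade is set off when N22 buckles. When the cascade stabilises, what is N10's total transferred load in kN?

Round 1 — N22 buckles (initial).
  N25: +40 → 40 ≥ 40
  N28: +90 → 90 ≥ 80
Round 2 — N25, N28 buckle.
  N10: +30 → 30 < 40
  N29: +95 → 95 ≥ 90
  N6: +20+65 → 85 ≥ 70
Round 3 — N29, N6 buckle.
No further bucklings.

30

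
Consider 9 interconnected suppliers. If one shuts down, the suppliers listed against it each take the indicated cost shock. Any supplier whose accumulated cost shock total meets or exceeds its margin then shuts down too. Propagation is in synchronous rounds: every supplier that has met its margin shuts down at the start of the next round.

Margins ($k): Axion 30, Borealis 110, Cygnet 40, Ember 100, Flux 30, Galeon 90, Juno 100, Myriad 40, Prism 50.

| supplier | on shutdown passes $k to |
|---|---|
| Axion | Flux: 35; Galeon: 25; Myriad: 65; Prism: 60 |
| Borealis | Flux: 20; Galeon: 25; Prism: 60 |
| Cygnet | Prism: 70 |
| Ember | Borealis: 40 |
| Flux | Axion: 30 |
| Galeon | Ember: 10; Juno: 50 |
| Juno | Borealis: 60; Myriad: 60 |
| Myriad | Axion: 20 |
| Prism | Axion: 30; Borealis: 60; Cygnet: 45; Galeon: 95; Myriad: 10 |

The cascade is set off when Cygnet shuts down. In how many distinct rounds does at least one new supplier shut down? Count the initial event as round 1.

Round 1 — Cygnet shuts down (initial).
  Prism: +70 → 70 ≥ 50
Round 2 — Prism shuts down.
  Axion: +30 → 30 ≥ 30
  Borealis: +60 → 60 < 110
  Galeon: +95 → 95 ≥ 90
  Myriad: +10 → 10 < 40
Round 3 — Axion, Galeon shut down.
  Ember: +10 → 10 < 100
  Flux: +35 → 35 ≥ 30
  Juno: +50 → 50 < 100
  Myriad: +65 → 75 ≥ 40
Round 4 — Flux, Myriad shut down.
No further shutdowns.

4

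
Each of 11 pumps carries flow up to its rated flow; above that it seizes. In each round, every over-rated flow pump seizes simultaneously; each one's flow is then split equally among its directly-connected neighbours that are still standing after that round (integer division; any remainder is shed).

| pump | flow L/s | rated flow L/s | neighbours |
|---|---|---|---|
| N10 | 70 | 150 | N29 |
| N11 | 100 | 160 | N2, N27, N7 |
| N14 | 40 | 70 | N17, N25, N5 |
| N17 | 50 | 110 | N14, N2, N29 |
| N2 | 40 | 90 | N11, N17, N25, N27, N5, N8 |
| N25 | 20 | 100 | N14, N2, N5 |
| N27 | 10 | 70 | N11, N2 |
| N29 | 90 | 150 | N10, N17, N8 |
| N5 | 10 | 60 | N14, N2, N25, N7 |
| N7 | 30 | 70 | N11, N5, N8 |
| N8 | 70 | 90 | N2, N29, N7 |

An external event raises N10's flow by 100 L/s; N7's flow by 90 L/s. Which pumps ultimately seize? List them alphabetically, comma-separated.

N10, N11, N14, N17, N2, N25, N27, N29, N5, N7, N8

Round 1 — N10 at 170 > 150; N7 at 120 > 70. N10, N7 seize.
  N10 sheds 170 L/s to N29: 170 each.
    N29: 90+170 = 260 > 150
  N7 sheds 120 L/s to N11, N5, N8: 40 each.
    N11: 100+40 = 140 ≤ 160
    N5: 10+40 = 50 ≤ 60
    N8: 70+40 = 110 > 90
Round 2 — N29, N8 seize.
  N29 sheds 260 L/s to N17: 260 each.
    N17: 50+260 = 310 > 110
  N8 sheds 110 L/s to N2: 110 each.
    N2: 40+110 = 150 > 90
Round 3 — N17, N2 seize.
  N17 sheds 310 L/s to N14: 310 each.
    N14: 40+310 = 350 > 70
  N2 sheds 150 L/s to N11, N25, N27, N5: 37 each (2 lost).
    N11: 140+37 = 177 > 160
    N25: 20+37 = 57 ≤ 100
    N27: 10+37 = 47 ≤ 70
    N5: 50+37 = 87 > 60
Round 4 — N11, N14, N5 seize.
  N11 sheds 177 L/s to N27: 177 each.
    N27: 47+177 = 224 > 70
  N14 sheds 350 L/s to N25: 350 each.
    N25: 57+350 = 407 > 100
  N5 sheds 87 L/s to N25: 87 each.
    N25: 407+87 = 494 > 100
Round 5 — N25, N27 seize.
  N25 sheds 494 L/s: no online neighbours, lost.
  N27 sheds 224 L/s: no online neighbours, lost.
No further seizures.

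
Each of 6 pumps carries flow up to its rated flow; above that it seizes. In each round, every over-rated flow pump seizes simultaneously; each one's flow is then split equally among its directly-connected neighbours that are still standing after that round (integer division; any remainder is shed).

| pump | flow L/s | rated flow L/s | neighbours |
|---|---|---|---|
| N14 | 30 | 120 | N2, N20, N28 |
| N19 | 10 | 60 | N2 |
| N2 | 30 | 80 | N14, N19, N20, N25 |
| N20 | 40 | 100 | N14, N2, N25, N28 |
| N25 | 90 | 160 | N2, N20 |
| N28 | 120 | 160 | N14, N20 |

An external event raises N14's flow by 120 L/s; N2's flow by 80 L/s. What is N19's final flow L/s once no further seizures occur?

46

Round 1 — N14 at 150 > 120; N2 at 110 > 80. N14, N2 seize.
  N14 sheds 150 L/s to N20, N28: 75 each.
    N20: 40+75 = 115 > 100
    N28: 120+75 = 195 > 160
  N2 sheds 110 L/s to N19, N20, N25: 36 each (2 lost).
    N19: 10+36 = 46 ≤ 60
    N20: 115+36 = 151 > 100
    N25: 90+36 = 126 ≤ 160
Round 2 — N20, N28 seize.
  N20 sheds 151 L/s to N25: 151 each.
    N25: 126+151 = 277 > 160
  N28 sheds 195 L/s: no online neighbours, lost.
Round 3 — N25 seizes.
  N25 sheds 277 L/s: no online neighbours, lost.
No further seizures.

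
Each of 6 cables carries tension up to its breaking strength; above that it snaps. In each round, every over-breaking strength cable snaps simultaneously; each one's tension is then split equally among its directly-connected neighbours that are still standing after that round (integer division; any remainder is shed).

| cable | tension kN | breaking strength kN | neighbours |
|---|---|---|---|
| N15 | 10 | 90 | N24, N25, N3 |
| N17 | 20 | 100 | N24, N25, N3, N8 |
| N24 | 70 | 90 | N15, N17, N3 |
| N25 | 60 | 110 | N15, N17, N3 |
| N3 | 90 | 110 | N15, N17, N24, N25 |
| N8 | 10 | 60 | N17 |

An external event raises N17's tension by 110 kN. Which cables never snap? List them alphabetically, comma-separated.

Round 1 — N17 at 130 > 100. N17 snaps.
  N17 sheds 130 kN to N24, N25, N3, N8: 32 each (2 lost).
    N24: 70+32 = 102 > 90
    N25: 60+32 = 92 ≤ 110
    N3: 90+32 = 122 > 110
    N8: 10+32 = 42 ≤ 60
Round 2 — N24, N3 snap.
  N24 sheds 102 kN to N15: 102 each.
    N15: 10+102 = 112 > 90
  N3 sheds 122 kN to N15, N25: 61 each.
    N15: 112+61 = 173 > 90
    N25: 92+61 = 153 > 110
Round 3 — N15, N25 snap.
  N15 sheds 173 kN: no online neighbours, lost.
  N25 sheds 153 kN: no online neighbours, lost.
No further breaks.

N8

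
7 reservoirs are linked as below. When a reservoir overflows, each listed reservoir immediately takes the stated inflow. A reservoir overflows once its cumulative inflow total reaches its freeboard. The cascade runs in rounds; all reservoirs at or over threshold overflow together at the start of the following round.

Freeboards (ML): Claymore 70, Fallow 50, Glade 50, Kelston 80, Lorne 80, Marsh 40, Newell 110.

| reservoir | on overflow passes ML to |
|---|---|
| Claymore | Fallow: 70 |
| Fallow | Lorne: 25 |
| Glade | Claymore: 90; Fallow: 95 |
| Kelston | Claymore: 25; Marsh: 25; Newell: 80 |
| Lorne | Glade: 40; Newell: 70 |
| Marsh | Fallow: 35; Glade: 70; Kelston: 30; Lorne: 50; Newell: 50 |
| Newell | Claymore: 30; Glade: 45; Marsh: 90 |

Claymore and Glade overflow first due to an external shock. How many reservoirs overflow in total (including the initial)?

Round 1 — Claymore, Glade overflow (initial).
  Fallow: +70+95 → 165 ≥ 50
Round 2 — Fallow overflows.
  Lorne: +25 → 25 < 80
No further overflows.

3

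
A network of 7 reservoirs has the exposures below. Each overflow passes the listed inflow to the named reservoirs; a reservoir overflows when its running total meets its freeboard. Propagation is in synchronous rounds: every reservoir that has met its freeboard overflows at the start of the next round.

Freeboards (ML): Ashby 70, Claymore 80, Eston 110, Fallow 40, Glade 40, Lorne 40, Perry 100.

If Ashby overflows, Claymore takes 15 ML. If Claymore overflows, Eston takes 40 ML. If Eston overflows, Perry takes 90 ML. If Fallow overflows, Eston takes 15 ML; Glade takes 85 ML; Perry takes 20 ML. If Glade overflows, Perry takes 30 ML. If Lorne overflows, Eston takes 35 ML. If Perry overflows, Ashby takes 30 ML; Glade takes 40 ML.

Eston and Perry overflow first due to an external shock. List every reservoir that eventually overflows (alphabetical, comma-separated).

Eston, Glade, Perry

Round 1 — Eston, Perry overflow (initial).
  Ashby: +30 → 30 < 70
  Glade: +40 → 40 ≥ 40
Round 2 — Glade overflows.
No further overflows.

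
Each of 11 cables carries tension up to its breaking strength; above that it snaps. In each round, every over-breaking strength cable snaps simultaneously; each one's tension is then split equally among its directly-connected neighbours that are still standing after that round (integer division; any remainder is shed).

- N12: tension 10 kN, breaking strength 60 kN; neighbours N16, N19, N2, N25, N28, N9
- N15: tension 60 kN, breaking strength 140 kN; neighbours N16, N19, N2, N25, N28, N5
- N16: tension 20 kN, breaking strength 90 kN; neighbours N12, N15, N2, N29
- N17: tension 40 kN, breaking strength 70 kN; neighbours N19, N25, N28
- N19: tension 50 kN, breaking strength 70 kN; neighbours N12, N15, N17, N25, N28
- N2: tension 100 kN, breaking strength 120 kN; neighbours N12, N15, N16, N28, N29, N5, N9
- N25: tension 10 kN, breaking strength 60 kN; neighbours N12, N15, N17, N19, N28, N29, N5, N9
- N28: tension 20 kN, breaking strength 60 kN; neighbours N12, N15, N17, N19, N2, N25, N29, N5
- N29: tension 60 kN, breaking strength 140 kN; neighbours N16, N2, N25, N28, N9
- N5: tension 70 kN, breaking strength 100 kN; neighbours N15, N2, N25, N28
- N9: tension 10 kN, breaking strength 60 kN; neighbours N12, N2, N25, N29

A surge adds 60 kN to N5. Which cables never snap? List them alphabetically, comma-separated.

Round 1 — N5 at 130 > 100. N5 snaps.
  N5 sheds 130 kN to N15, N2, N25, N28: 32 each (2 lost).
    N15: 60+32 = 92 ≤ 140
    N2: 100+32 = 132 > 120
    N25: 10+32 = 42 ≤ 60
    N28: 20+32 = 52 ≤ 60
Round 2 — N2 snaps.
  N2 sheds 132 kN to N12, N15, N16, N28, N29, N9: 22 each.
    N12: 10+22 = 32 ≤ 60
    N15: 92+22 = 114 ≤ 140
    N16: 20+22 = 42 ≤ 90
    N28: 52+22 = 74 > 60
    N29: 60+22 = 82 ≤ 140
    N9: 10+22 = 32 ≤ 60
Round 3 — N28 snaps.
  N28 sheds 74 kN to N12, N15, N17, N19, N25, N29: 12 each (2 lost).
    N12: 32+12 = 44 ≤ 60
    N15: 114+12 = 126 ≤ 140
    N17: 40+12 = 52 ≤ 70
    N19: 50+12 = 62 ≤ 70
    N25: 42+12 = 54 ≤ 60
    N29: 82+12 = 94 ≤ 140
No further breaks.

N12, N15, N16, N17, N19, N25, N29, N9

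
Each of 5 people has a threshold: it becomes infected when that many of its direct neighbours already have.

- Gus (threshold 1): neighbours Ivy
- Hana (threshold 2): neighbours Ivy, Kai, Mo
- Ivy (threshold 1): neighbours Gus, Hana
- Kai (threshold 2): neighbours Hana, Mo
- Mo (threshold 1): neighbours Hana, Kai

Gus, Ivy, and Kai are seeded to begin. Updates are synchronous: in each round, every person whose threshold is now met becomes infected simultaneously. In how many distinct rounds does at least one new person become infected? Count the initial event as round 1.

Round 1 — Gus, Ivy, Kai become infected (initial).
Round 2 — checking thresholds:
  Hana: 2 of 3 neighbours ≥ 2, becomes infected.
  Mo: 1 of 2 neighbours ≥ 1, becomes infected.
Round 3 — no new infections; cascade stops.

2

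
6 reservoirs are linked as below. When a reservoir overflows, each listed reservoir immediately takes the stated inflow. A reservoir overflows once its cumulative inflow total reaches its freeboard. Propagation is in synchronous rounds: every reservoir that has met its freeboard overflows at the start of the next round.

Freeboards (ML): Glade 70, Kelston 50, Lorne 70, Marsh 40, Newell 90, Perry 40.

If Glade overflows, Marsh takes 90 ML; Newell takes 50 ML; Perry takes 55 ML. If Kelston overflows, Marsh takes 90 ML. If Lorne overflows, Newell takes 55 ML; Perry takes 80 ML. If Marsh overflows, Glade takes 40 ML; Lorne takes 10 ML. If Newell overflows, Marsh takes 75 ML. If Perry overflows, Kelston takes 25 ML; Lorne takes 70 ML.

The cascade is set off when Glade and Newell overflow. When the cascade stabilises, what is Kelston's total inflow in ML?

Round 1 — Glade, Newell overflow (initial).
  Marsh: +90+75 → 165 ≥ 40
  Perry: +55 → 55 ≥ 40
Round 2 — Marsh, Perry overflow.
  Kelston: +25 → 25 < 50
  Lorne: +10+70 → 80 ≥ 70
Round 3 — Lorne overflows.
No further overflows.

25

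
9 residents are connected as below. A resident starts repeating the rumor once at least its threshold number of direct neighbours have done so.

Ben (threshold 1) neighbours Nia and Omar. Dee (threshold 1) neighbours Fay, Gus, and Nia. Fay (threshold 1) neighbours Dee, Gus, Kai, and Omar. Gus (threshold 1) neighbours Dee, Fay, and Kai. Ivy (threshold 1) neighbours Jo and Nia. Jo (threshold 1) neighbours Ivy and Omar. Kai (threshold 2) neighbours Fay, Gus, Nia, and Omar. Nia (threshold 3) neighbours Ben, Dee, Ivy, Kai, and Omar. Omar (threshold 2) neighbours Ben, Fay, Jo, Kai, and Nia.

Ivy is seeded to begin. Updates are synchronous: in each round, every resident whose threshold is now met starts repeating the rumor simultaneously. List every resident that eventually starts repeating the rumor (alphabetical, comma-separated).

Ivy, Jo

Round 1 — Ivy starts repeating the rumor (initial).
Round 2 — checking thresholds:
  Jo: 1 of 2 neighbours ≥ 1, starts repeating the rumor.
  Nia: 1 of 5 neighbours < 3, below threshold.
Round 3 — no new spreads; cascade stops.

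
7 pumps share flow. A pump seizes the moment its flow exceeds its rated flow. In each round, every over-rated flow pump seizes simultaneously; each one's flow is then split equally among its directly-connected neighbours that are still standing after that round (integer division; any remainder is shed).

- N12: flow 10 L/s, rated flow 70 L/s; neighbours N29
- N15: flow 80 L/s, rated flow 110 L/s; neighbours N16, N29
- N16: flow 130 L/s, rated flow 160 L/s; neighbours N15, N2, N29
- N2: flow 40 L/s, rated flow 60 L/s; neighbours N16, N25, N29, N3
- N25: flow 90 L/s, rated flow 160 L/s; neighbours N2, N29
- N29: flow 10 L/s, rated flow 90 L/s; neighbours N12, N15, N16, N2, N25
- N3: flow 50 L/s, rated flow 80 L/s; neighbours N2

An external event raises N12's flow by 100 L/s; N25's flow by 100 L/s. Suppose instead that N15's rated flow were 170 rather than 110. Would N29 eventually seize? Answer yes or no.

yes

With N15's rated flow at 170:
Round 1 — N12 at 110 > 70; N25 at 190 > 160. N12, N25 seize.
  N12 sheds 110 L/s to N29: 110 each.
    N29: 10+110 = 120 > 90
  N25 sheds 190 L/s to N2, N29: 95 each.
    N2: 40+95 = 135 > 60
    N29: 120+95 = 215 > 90
Round 2 — N2, N29 seize.
  N2 sheds 135 L/s to N16, N3: 67 each (1 lost).
    N16: 130+67 = 197 > 160
    N3: 50+67 = 117 > 80
  N29 sheds 215 L/s to N15, N16: 107 each (1 lost).
    N15: 80+107 = 187 > 170
    N16: 197+107 = 304 > 160
Round 3 — N15, N16, N3 seize.
  N15 sheds 187 L/s: no online neighbours, lost.
  N16 sheds 304 L/s: no online neighbours, lost.
  N3 sheds 117 L/s: no online neighbours, lost.
No further seizures.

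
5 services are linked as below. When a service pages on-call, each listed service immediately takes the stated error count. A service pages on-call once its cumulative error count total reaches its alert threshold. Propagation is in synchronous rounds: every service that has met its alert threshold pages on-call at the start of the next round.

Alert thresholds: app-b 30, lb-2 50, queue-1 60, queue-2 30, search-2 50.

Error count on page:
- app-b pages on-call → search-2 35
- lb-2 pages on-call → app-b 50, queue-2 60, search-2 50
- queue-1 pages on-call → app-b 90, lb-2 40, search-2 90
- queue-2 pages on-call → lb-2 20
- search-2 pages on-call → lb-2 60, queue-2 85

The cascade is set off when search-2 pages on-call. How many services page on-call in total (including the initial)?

Round 1 — search-2 pages on-call (initial).
  lb-2: +60 → 60 ≥ 50
  queue-2: +85 → 85 ≥ 30
Round 2 — lb-2, queue-2 page on-call.
  app-b: +50 → 50 ≥ 30
Round 3 — app-b pages on-call.
No further pages.

4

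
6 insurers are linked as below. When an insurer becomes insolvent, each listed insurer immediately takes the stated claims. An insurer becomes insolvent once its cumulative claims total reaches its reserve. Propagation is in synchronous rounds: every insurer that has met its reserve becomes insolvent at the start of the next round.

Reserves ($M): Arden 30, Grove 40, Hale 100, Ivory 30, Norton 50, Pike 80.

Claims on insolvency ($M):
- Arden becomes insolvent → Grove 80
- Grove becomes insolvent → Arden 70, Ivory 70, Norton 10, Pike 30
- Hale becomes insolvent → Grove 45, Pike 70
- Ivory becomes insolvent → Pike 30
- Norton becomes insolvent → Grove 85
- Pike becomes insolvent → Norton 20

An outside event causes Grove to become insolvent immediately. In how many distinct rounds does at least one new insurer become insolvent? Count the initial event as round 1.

Round 1 — Grove becomes insolvent (initial).
  Arden: +70 → 70 ≥ 30
  Ivory: +70 → 70 ≥ 30
  Norton: +10 → 10 < 50
  Pike: +30 → 30 < 80
Round 2 — Arden, Ivory become insolvent.
  Pike: +30 → 60 < 80
No further insolvencies.

2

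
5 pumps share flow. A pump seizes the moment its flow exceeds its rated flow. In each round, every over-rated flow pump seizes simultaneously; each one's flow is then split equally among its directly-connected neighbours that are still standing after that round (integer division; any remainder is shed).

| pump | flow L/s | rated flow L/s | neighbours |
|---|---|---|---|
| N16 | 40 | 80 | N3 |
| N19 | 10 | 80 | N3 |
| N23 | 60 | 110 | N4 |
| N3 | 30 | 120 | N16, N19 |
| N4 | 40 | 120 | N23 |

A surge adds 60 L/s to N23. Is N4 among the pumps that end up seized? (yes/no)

yes

Round 1 — N23 at 120 > 110. N23 seizes.
  N23 sheds 120 L/s to N4: 120 each.
    N4: 40+120 = 160 > 120
Round 2 — N4 seizes.
  N4 sheds 160 L/s: no online neighbours, lost.
No further seizures.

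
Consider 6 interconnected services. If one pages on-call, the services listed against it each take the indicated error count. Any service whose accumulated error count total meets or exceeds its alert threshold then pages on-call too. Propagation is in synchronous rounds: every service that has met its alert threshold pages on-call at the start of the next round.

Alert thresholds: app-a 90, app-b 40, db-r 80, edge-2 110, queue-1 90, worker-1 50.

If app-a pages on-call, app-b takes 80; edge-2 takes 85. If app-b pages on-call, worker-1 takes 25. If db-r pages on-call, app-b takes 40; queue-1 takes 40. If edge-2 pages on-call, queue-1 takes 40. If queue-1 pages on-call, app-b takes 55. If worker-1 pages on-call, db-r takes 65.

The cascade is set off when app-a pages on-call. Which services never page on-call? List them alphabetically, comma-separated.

db-r, edge-2, queue-1, worker-1

Round 1 — app-a pages on-call (initial).
  app-b: +80 → 80 ≥ 40
  edge-2: +85 → 85 < 110
Round 2 — app-b pages on-call.
  worker-1: +25 → 25 < 50
No further pages.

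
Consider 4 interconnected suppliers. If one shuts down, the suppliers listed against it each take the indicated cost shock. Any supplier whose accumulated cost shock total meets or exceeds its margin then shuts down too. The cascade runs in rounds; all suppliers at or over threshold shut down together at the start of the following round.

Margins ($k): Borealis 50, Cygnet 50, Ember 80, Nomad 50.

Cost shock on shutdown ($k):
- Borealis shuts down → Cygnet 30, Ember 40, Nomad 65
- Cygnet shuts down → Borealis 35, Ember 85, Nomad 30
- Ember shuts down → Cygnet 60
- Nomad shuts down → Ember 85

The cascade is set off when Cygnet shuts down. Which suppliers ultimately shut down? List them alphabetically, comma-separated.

Round 1 — Cygnet shuts down (initial).
  Borealis: +35 → 35 < 50
  Ember: +85 → 85 ≥ 80
  Nomad: +30 → 30 < 50
Round 2 — Ember shuts down.
No further shutdowns.

Cygnet, Ember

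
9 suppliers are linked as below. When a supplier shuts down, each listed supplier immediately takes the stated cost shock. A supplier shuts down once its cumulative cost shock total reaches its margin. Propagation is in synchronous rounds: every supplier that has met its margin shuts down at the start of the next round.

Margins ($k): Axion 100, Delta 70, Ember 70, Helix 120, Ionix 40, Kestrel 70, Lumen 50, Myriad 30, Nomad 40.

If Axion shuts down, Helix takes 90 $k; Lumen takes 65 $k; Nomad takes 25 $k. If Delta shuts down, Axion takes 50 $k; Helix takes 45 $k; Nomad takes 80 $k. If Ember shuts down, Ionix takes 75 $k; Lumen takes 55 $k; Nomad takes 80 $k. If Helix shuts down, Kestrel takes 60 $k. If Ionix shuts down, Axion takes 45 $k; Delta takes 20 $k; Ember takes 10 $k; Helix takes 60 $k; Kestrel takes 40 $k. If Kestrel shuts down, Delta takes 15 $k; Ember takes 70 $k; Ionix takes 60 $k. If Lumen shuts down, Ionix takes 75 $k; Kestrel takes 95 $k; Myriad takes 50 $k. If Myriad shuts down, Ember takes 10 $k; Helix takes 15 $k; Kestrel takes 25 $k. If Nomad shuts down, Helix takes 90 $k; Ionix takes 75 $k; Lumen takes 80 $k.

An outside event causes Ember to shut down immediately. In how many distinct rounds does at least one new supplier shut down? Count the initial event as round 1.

Round 1 — Ember shuts down (initial).
  Ionix: +75 → 75 ≥ 40
  Lumen: +55 → 55 ≥ 50
  Nomad: +80 → 80 ≥ 40
Round 2 — Ionix, Lumen, Nomad shut down.
  Axion: +45 → 45 < 100
  Delta: +20 → 20 < 70
  Helix: +60+90 → 150 ≥ 120
  Kestrel: +40+95 → 135 ≥ 70
  Myriad: +50 → 50 ≥ 30
Round 3 — Helix, Kestrel, Myriad shut down.
  Delta: +15 → 35 < 70
No further shutdowns.

3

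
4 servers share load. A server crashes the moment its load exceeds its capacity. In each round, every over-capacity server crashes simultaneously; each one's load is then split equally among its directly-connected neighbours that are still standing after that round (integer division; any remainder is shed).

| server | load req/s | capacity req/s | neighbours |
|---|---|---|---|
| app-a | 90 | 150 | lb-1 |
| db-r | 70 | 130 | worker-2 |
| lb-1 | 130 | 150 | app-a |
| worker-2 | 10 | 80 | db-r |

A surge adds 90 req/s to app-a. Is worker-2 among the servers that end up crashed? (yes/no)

Round 1 — app-a at 180 > 150. app-a crashes.
  app-a sheds 180 req/s to lb-1: 180 each.
    lb-1: 130+180 = 310 > 150
Round 2 — lb-1 crashes.
  lb-1 sheds 310 req/s: no online neighbours, lost.
No further crashes.

no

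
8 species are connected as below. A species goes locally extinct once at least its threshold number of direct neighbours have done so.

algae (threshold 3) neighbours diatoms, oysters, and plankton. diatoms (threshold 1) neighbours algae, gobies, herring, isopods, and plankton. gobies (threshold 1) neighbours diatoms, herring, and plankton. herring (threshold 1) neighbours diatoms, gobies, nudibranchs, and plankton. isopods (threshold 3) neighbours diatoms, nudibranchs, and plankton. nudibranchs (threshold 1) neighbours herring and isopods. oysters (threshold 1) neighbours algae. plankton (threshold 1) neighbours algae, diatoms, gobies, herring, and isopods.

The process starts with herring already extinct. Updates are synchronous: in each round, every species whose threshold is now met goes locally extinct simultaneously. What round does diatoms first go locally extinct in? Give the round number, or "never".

2

Round 1 — herring goes locally extinct (initial).
Round 2 — checking thresholds:
  diatoms: 1 of 5 neighbours ≥ 1, goes locally extinct.
  gobies: 1 of 3 neighbours ≥ 1, goes locally extinct.
  nudibranchs: 1 of 2 neighbours ≥ 1, goes locally extinct.
  plankton: 1 of 5 neighbours ≥ 1, goes locally extinct.
Round 3 — checking thresholds:
  algae: 2 of 3 neighbours < 3, below threshold.
  isopods: 3 of 3 neighbours ≥ 3, goes locally extinct.
Round 4 — no new extinctions; cascade stops.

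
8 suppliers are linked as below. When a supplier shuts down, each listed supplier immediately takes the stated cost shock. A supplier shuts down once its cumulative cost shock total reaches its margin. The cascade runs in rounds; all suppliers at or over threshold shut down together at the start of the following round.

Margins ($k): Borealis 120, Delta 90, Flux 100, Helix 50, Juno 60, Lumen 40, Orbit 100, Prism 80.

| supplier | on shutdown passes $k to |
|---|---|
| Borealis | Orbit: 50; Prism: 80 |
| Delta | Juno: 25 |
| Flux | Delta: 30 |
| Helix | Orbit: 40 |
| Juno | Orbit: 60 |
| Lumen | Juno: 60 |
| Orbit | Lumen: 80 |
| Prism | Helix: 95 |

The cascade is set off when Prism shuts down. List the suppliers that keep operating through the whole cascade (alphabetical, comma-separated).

Borealis, Delta, Flux, Juno, Lumen, Orbit

Round 1 — Prism shuts down (initial).
  Helix: +95 → 95 ≥ 50
Round 2 — Helix shuts down.
  Orbit: +40 → 40 < 100
No further shutdowns.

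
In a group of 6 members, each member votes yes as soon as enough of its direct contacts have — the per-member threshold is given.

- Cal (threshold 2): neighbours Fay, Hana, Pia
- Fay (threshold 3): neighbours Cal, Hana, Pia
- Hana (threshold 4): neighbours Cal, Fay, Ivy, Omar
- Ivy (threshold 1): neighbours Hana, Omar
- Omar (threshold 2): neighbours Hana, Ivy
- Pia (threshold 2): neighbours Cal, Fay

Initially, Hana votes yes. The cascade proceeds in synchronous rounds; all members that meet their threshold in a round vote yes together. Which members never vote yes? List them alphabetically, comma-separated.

Cal, Fay, Pia

Round 1 — Hana votes yes (initial).
Round 2 — checking thresholds:
  Cal: 1 of 3 neighbours < 2, holds.
  Fay: 1 of 3 neighbours < 3, holds.
  Ivy: 1 of 2 neighbours ≥ 1, votes yes.
  Omar: 1 of 2 neighbours < 2, holds.
Round 3 — checking thresholds:
  Cal: 1 of 3 neighbours < 2, holds.
  Fay: 1 of 3 neighbours < 3, holds.
  Omar: 2 of 2 neighbours ≥ 2, votes yes.
Round 4 — no new yes votes; cascade stops.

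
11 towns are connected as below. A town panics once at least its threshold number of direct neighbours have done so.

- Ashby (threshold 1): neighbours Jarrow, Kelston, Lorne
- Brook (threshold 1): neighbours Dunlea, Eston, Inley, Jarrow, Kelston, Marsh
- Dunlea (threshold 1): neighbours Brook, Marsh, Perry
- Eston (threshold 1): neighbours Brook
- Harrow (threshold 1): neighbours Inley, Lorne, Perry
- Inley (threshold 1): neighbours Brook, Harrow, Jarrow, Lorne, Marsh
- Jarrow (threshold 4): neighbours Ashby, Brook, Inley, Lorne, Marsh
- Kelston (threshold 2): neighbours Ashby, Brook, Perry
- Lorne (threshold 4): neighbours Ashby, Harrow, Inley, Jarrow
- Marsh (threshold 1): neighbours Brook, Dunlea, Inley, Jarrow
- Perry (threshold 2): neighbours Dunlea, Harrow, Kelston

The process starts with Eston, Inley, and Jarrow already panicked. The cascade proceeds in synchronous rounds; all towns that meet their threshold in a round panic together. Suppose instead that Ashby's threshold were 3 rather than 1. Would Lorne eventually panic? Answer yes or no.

no

With Ashby's threshold at 3:
Round 1 — Eston, Inley, Jarrow panic (initial).
Round 2 — checking thresholds:
  Ashby: 1 of 3 neighbours < 3, holds.
  Brook: 3 of 6 neighbours ≥ 1, panics.
  Harrow: 1 of 3 neighbours ≥ 1, panics.
  Lorne: 2 of 4 neighbours < 4, holds.
  Marsh: 2 of 4 neighbours ≥ 1, panics.
Round 3 — checking thresholds:
  Ashby: 1 of 3 neighbours < 3, holds.
  Dunlea: 2 of 3 neighbours ≥ 1, panics.
  Kelston: 1 of 3 neighbours < 2, holds.
  Lorne: 3 of 4 neighbours < 4, holds.
  Perry: 1 of 3 neighbours < 2, holds.
Round 4 — checking thresholds:
  Ashby: 1 of 3 neighbours < 3, holds.
  Kelston: 1 of 3 neighbours < 2, holds.
  Lorne: 3 of 4 neighbours < 4, holds.
  Perry: 2 of 3 neighbours ≥ 2, panics.
Round 5 — checking thresholds:
  Ashby: 1 of 3 neighbours < 3, holds.
  Kelston: 2 of 3 neighbours ≥ 2, panics.
  Lorne: 3 of 4 neighbours < 4, holds.
Round 6 — no new panics; cascade stops.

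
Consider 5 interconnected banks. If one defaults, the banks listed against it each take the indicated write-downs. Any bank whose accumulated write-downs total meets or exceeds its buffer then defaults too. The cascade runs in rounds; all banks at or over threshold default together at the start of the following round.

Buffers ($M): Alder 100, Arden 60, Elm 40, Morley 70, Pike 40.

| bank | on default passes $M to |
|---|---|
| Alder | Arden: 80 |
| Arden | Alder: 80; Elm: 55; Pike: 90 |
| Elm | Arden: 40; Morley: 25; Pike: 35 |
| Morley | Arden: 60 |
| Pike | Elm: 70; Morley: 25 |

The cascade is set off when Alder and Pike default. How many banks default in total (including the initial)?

Round 1 — Alder, Pike default (initial).
  Arden: +80 → 80 ≥ 60
  Elm: +70 → 70 ≥ 40
  Morley: +25 → 25 < 70
Round 2 — Arden, Elm default.
  Morley: +25 → 50 < 70
No further defaults.

4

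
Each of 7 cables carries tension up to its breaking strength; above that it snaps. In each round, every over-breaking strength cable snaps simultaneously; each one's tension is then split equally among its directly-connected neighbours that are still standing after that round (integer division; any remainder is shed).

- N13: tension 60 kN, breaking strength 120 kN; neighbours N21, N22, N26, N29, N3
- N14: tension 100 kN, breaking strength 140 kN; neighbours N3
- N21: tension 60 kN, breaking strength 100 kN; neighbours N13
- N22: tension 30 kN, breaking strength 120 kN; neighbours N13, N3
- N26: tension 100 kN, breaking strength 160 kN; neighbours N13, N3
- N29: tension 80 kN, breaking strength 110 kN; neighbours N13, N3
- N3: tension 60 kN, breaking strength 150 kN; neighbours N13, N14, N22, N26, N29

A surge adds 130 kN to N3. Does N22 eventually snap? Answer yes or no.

yes

Round 1 — N3 at 190 > 150. N3 snaps.
  N3 sheds 190 kN to N13, N14, N22, N26, N29: 38 each.
    N13: 60+38 = 98 ≤ 120
    N14: 100+38 = 138 ≤ 140
    N22: 30+38 = 68 ≤ 120
    N26: 100+38 = 138 ≤ 160
    N29: 80+38 = 118 > 110
Round 2 — N29 snaps.
  N29 sheds 118 kN to N13: 118 each.
    N13: 98+118 = 216 > 120
Round 3 — N13 snaps.
  N13 sheds 216 kN to N21, N22, N26: 72 each.
    N21: 60+72 = 132 > 100
    N22: 68+72 = 140 > 120
    N26: 138+72 = 210 > 160
Round 4 — N21, N22, N26 snap.
  N21 sheds 132 kN: no online neighbours, lost.
  N22 sheds 140 kN: no online neighbours, lost.
  N26 sheds 210 kN: no online neighbours, lost.
No further breaks.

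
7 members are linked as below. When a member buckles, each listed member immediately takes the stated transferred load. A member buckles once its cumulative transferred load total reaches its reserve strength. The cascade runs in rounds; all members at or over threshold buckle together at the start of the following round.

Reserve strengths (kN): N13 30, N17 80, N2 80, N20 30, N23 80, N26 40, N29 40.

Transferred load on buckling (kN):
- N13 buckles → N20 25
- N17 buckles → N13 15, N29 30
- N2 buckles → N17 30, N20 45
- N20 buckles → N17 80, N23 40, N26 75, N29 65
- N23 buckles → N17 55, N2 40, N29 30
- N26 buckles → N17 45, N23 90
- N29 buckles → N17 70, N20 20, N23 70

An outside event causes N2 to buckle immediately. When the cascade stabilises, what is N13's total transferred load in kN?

15

Round 1 — N2 buckles (initial).
  N17: +30 → 30 < 80
  N20: +45 → 45 ≥ 30
Round 2 — N20 buckles.
  N17: +80 → 110 ≥ 80
  N23: +40 → 40 < 80
  N26: +75 → 75 ≥ 40
  N29: +65 → 65 ≥ 40
Round 3 — N17, N26, N29 buckle.
  N13: +15 → 15 < 30
  N23: +90+70 → 200 ≥ 80
Round 4 — N23 buckles.
No further bucklings.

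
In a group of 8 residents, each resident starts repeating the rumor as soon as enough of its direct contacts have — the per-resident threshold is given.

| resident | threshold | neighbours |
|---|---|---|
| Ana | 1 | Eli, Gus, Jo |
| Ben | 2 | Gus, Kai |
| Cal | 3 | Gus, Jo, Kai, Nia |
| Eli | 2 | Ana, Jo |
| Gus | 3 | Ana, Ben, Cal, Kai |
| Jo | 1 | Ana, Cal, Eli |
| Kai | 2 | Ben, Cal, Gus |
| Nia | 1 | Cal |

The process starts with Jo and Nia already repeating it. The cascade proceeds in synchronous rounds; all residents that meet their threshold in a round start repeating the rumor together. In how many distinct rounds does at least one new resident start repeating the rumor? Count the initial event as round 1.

Round 1 — Jo, Nia start repeating the rumor (initial).
Round 2 — checking thresholds:
  Ana: 1 of 3 neighbours ≥ 1, starts repeating the rumor.
  Cal: 2 of 4 neighbours < 3, below threshold.
  Eli: 1 of 2 neighbours < 2, below threshold.
Round 3 — checking thresholds:
  Cal: 2 of 4 neighbours < 3, below threshold.
  Eli: 2 of 2 neighbours ≥ 2, starts repeating the rumor.
  Gus: 1 of 4 neighbours < 3, below threshold.
Round 4 — no new spreads; cascade stops.

3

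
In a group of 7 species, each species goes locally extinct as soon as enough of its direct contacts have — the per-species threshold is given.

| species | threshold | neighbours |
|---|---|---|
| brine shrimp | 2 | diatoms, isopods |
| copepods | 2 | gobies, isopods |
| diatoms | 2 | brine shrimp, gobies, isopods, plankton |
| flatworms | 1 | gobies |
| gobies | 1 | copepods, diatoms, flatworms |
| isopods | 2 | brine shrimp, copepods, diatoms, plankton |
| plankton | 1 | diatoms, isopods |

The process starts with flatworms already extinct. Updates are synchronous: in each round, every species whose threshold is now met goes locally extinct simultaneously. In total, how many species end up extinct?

Round 1 — flatworms goes locally extinct (initial).
Round 2 — checking thresholds:
  gobies: 1 of 3 neighbours ≥ 1, goes locally extinct.
Round 3 — no new extinctions; cascade stops.

2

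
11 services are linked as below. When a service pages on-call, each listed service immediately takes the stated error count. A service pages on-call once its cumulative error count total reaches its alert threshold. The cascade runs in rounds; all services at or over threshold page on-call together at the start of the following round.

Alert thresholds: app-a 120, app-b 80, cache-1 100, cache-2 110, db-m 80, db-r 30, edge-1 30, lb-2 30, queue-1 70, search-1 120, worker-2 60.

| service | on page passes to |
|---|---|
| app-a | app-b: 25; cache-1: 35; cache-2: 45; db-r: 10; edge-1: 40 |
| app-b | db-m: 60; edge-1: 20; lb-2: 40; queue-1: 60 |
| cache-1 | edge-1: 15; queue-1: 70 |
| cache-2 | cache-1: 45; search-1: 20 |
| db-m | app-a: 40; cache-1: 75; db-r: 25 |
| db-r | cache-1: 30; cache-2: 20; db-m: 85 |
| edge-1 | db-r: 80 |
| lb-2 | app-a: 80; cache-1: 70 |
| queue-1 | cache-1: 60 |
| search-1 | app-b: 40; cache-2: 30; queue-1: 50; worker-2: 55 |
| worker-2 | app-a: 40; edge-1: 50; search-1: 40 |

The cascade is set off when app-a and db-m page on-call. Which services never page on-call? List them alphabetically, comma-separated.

Round 1 — app-a, db-m page on-call (initial).
  app-b: +25 → 25 < 80
  cache-1: +35+75 → 110 ≥ 100
  cache-2: +45 → 45 < 110
  db-r: +10+25 → 35 ≥ 30
  edge-1: +40 → 40 ≥ 30
Round 2 — cache-1, db-r, edge-1 page on-call.
  cache-2: +20 → 65 < 110
  queue-1: +70 → 70 ≥ 70
Round 3 — queue-1 pages on-call.
No further pages.

app-b, cache-2, lb-2, search-1, worker-2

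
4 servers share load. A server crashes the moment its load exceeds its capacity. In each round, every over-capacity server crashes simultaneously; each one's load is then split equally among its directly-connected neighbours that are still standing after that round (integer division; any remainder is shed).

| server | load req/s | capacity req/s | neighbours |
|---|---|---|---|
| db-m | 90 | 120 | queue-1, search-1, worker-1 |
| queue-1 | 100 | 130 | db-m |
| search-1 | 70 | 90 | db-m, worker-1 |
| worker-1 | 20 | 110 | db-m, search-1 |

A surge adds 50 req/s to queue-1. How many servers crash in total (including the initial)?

Round 1 — queue-1 at 150 > 130. queue-1 crashes.
  queue-1 sheds 150 req/s to db-m: 150 each.
    db-m: 90+150 = 240 > 120
Round 2 — db-m crashes.
  db-m sheds 240 req/s to search-1, worker-1: 120 each.
    search-1: 70+120 = 190 > 90
    worker-1: 20+120 = 140 > 110
Round 3 — search-1, worker-1 crash.
  search-1 sheds 190 req/s: no online neighbours, lost.
  worker-1 sheds 140 req/s: no online neighbours, lost.
No further crashes.

4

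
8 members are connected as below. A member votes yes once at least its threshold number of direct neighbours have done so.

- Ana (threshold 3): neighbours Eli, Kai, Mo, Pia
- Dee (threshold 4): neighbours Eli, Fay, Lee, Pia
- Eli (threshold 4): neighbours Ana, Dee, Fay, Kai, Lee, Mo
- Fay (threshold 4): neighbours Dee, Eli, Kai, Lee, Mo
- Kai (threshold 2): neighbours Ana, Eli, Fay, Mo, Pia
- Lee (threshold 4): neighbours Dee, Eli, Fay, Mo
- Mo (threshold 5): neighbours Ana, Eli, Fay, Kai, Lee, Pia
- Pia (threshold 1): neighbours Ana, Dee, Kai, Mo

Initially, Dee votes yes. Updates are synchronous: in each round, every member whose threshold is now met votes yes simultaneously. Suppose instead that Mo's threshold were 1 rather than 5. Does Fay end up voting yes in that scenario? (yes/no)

yes

With Mo's threshold at 1:
Round 1 — Dee votes yes (initial).
Round 2 — checking thresholds:
  Eli: 1 of 6 neighbours < 4, below threshold.
  Fay: 1 of 5 neighbours < 4, below threshold.
  Lee: 1 of 4 neighbours < 4, below threshold.
  Pia: 1 of 4 neighbours ≥ 1, votes yes.
Round 3 — checking thresholds:
  Ana: 1 of 4 neighbours < 3, below threshold.
  Eli: 1 of 6 neighbours < 4, below threshold.
  Fay: 1 of 5 neighbours < 4, below threshold.
  Kai: 1 of 5 neighbours < 2, below threshold.
  Lee: 1 of 4 neighbours < 4, below threshold.
  Mo: 1 of 6 neighbours ≥ 1, votes yes.
Round 4 — checking thresholds:
  Ana: 2 of 4 neighbours < 3, below threshold.
  Eli: 2 of 6 neighbours < 4, below threshold.
  Fay: 2 of 5 neighbours < 4, below threshold.
  Kai: 2 of 5 neighbours ≥ 2, votes yes.
  Lee: 2 of 4 neighbours < 4, below threshold.
Round 5 — checking thresholds:
  Ana: 3 of 4 neighbours ≥ 3, votes yes.
  Eli: 3 of 6 neighbours < 4, below threshold.
  Fay: 3 of 5 neighbours < 4, below threshold.
  Lee: 2 of 4 neighbours < 4, below threshold.
Round 6 — checking thresholds:
  Eli: 4 of 6 neighbours ≥ 4, votes yes.
  Fay: 3 of 5 neighbours < 4, below threshold.
  Lee: 2 of 4 neighbours < 4, below threshold.
Round 7 — checking thresholds:
  Fay: 4 of 5 neighbours ≥ 4, votes yes.
  Lee: 3 of 4 neighbours < 4, below threshold.
Round 8 — checking thresholds:
  Lee: 4 of 4 neighbours ≥ 4, votes yes.
Round 9 — no new yes votes; cascade stops.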